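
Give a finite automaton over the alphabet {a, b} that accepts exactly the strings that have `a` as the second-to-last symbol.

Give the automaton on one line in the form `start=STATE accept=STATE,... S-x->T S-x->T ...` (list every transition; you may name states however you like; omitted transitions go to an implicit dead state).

start=s0 accept=s3,s4 s0-a->s1 s0-b->s2 s1-a->s3 s1-b->s4 s2-a->s5 s2-b->s6 s3-a->s3 s3-b->s4 s4-a->s5 s4-b->s6 s5-a->s3 s5-b->s4 s6-a->s5 s6-b->s6

Because acceptance depends on a position counted from the end, the machine has to buffer the most recent 2 symbols. Make each state the string of the last up-to-2 symbols read; on input `x` shift the window left and append `x`. Accept when the buffered window has length 2 and begins with `a`.
A 7-state machine:
        a   b  
>  s0   s1  s2 
   s1   s3  s4 
   s2   s5  s6 
 * s3   s3  s4 
 * s4   s5  s6 
   s5   s3  s4 
   s6   s5  s6 
(> = start, * = accepting)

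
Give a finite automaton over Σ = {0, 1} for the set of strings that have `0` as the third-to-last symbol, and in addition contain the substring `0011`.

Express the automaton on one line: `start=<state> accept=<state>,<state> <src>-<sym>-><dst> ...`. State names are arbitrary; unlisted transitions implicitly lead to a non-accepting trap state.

start=S0 accept=S15,S20,S21,S22 S0-0->S1 S0-1->S2 S1-0->S3 S1-1->S4 S2-0->S5 S2-1->S6 S3-0->S7 S3-1->S8 S4-0->S9 S4-1->S10 S5-0->S11 S5-1->S12 S6-0->S13 S6-1->S14 S7-0->S7 S7-1->S8 S8-0->S9 S8-1->S15 S9-0->S11 S9-1->S12 S10-0->S13 S10-1->S14 S11-0->S7 S11-1->S8 S12-0->S9 S12-1->S10 S13-0->S11 S13-1->S12 S14-0->S13 S14-1->S14 S15-0->S16 S15-1->S17 S16-0->S18 S16-1->S19 S17-0->S16 S17-1->S17 S18-0->S20 S18-1->S21 S19-0->S22 S19-1->S15 S20-0->S20 S20-1->S21 S21-0->S22 S21-1->S15 S22-0->S18 S22-1->S19

Build one automaton per condition and run them in lockstep. One (15 states) tracks the last 3 symbols read; the other (5 states) tracks whether and how much of `0011` has been seen. Each combined state is a pair, one component from each; accept when both components accept.
A 23-state machine:
          0    1  
>  S0     S1   S2 
   S1     S3   S4 
   S2     S5   S6 
   S3     S7   S8 
   S4     S9  S10 
   S5    S11  S12 
   S6    S13  S14 
   S7     S7   S8 
   S8     S9  S15 
   S9    S11  S12 
   S10   S13  S14 
   S11    S7   S8 
   S12    S9  S10 
   S13   S11  S12 
   S14   S13  S14 
 * S15   S16  S17 
   S16   S18  S19 
   S17   S16  S17 
   S18   S20  S21 
   S19   S22  S15 
 * S20   S20  S21 
 * S21   S22  S15 
 * S22   S18  S19 
(> = start, * = accepting)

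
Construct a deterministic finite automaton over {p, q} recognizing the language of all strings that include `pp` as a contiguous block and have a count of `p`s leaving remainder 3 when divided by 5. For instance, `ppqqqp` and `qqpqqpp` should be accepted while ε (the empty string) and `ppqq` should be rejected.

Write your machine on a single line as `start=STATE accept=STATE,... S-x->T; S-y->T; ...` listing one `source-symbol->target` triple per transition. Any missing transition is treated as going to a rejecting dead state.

Handle the two conditions separately and then intersect. One (3 states) tracks whether and how much of `pp` has been seen; the other (5 states) tracks the count of `p`s modulo 5. Each combined state is a pair, one component from each; accept when both components accept.
15 states suffice.
       p  q 
>  A   B  A 
   B   C  D 
   C   E  C 
   D   F  D 
 * E   G  E 
   F   E  H 
   G   I  G 
   H   J  H 
   I   K  I 
   J   G  L 
   K   C  K 
   L   M  L 
   M   I  N 
   N   O  N 
   O   K  A 
(> = start, * = accepting)

start=A; accept=E; A-p->B; A-q->A; B-p->C; B-q->D; C-p->E; C-q->C; D-p->F; D-q->D; E-p->G; E-q->E; F-p->E; F-q->H; G-p->I; G-q->G; H-p->J; H-q->H; I-p->K; I-q->I; J-p->G; J-q->L; K-p->C; K-q->K; L-p->M; L-q->L; M-p->I; M-q->N; N-p->O; N-q->N; O-p->K; O-q->A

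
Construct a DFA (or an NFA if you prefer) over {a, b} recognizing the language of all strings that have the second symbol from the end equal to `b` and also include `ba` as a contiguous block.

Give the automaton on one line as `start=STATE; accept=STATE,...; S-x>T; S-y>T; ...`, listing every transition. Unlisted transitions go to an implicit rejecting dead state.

Handle the two conditions separately and then intersect. The first has 7 states tracking the last 2 symbols read; the second has 3 states tracking whether and how much of `ba` has been seen. A product state is a pair (one from each), accepting exactly when both do.
10 states suffice.
        a   b  
>  S0   S1  S2 
   S1   S3  S4 
   S2   S5  S6 
   S3   S3  S4 
   S4   S5  S6 
 * S5   S7  S8 
   S6   S5  S6 
   S7   S7  S8 
   S8   S5  S9 
 * S9   S5  S9 
(> = start, * = accepting)

start=S0; accept=S5,S9; S0-a>S1; S0-b>S2; S1-a>S3; S1-b>S4; S2-a>S5; S2-b>S6; S3-a>S3; S3-b>S4; S4-a>S5; S4-b>S6; S5-a>S7; S5-b>S8; S6-a>S5; S6-b>S6; S7-a>S7; S7-b>S8; S8-a>S5; S8-b>S9; S9-a>S5; S9-b>S9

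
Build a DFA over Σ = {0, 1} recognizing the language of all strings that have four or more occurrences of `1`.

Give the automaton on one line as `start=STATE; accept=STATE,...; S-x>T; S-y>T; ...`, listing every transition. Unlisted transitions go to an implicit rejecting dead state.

start=s0; accept=s4,s5; s0-0>s0; s0-1>s1; s1-0>s1; s1-1>s2; s2-0>s2; s2-1>s3; s3-0>s3; s3-1>s4; s4-0>s4; s4-1>s5; s5-0>s5; s5-1>s5

Count `1`s, saturating at 5: states s0 through s4 mean 0 through 4 `1`s seen; s5 means more than 4. Each `1` increments (capped at s5); other symbols loop. Accept from {s4, s5}.
With 6 states:
        0   1  
>  s0   s0  s1 
   s1   s1  s2 
   s2   s2  s3 
   s3   s3  s4 
 * s4   s4  s5 
 * s5   s5  s5 
(> = start, * = accepting)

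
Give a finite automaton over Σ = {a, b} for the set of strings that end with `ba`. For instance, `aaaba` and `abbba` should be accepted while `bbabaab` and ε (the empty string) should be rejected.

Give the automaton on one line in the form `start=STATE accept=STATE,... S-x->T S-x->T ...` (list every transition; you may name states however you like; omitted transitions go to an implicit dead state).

Let each state record the length of the longest suffix of the input read so far that is also a prefix of `ba`. q1 means the last symbol is `b`; q2 means the last 2 symbols are `ba`. Accept only at q2, where the string currently ends in `ba`.
With 3 states:
        a   b  
>  q0   q0  q1 
   q1   q2  q1 
 * q2   q0  q1 
(> = start, * = accepting)

start=q0 accept=q2 q0-a->q0 q0-b->q1 q1-a->q2 q1-b->q1 q2-a->q0 q2-b->q1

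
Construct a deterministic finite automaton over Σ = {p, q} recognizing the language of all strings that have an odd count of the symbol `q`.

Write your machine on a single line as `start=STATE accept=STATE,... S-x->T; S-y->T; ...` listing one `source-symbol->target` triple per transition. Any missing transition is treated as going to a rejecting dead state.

Keep the running count of `q`s modulo 2: each `q` advances along the cycle S0 → S1 → S0 while other symbols loop. Accept at S1.
2 states suffice.
        p   q  
>  S0   S0  S1 
 * S1   S1  S0 
(> = start, * = accepting)

start=S0; accept=S1; S0-p->S0; S0-q->S1; S1-p->S1; S1-q->S0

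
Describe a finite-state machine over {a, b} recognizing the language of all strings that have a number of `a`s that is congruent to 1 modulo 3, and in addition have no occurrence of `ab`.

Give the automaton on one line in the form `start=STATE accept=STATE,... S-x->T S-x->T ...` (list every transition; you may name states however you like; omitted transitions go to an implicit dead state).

Handle the two conditions separately and then intersect. The first has 3 states tracking the count of `a`s modulo 3; the second has 3 states tracking partial matches of the forbidden pattern `ab`. A product state is a pair (one from each), accepting exactly when both do.
        a   b  
>  S0   S1  S0 
 * S1   S2  S3 
   S2   S4  S5 
   S3   S5  S3 
   S4   S1  S6 
   S5   S6  S5 
   S6   S3  S6 
(> = start, * = accepting)

start=S0 accept=S1 S0-a->S1 S0-b->S0 S1-a->S2 S1-b->S3 S2-a->S4 S2-b->S5 S3-a->S5 S3-b->S3 S4-a->S1 S4-b->S6 S5-a->S6 S5-b->S5 S6-a->S3 S6-b->S6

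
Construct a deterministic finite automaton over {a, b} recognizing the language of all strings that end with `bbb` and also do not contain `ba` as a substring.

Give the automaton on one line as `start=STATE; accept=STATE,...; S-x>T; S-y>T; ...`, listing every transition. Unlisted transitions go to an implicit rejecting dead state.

start=q0; accept=q5; q0-a>q0; q0-b>q1; q1-a>q2; q1-b>q3; q2-a>q2; q2-b>q4; q3-a>q2; q3-b>q5; q4-a>q2; q4-b>q6; q5-a>q2; q5-b>q5; q6-a>q2; q6-b>q7; q7-a>q2; q7-b>q7

Run two small machines in parallel and take their product. The first has 4 states tracking how much of the suffix `bbb` has currently been matched; the second has 3 states tracking partial matches of the forbidden pattern `ba`. A product state is a pair (one from each), accepting exactly when both do.
8 states suffice.
        a   b  
>  q0   q0  q1 
   q1   q2  q3 
   q2   q2  q4 
   q3   q2  q5 
   q4   q2  q6 
 * q5   q2  q5 
   q6   q2  q7 
   q7   q2  q7 
(> = start, * = accepting)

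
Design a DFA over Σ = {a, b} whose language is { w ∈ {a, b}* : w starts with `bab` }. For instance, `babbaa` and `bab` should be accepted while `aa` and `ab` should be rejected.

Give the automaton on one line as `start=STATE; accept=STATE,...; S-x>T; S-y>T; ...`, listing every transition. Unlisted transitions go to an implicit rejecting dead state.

Check the first 3 symbols one by one: q0 through q2 record how many have matched `bab` so far; any wrong symbol goes to the dead state q4. After all 3 match we enter the accepting sink q3.
A 5-state machine:
        a   b  
>  q0   q4  q1 
   q1   q2  q4 
   q2   q4  q3 
 * q3   q3  q3 
   q4   q4  q4 
(> = start, * = accepting)

start=q0; accept=q3; q0-a>q4; q0-b>q1; q1-a>q2; q1-b>q4; q2-a>q4; q2-b>q3; q3-a>q3; q3-b>q3; q4-a>q4; q4-b>q4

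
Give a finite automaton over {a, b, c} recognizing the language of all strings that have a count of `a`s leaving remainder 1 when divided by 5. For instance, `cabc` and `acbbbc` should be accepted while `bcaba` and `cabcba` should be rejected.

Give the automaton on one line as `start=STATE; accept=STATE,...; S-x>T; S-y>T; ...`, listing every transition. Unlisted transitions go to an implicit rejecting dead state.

Keep the running count of `a`s modulo 5: each `a` advances along the cycle S0 → S1 → S2 → S3 → S4 → S0 while other symbols loop. Accept at S1.
        a   b   c  
>  S0   S1  S0  S0 
 * S1   S2  S1  S1 
   S2   S3  S2  S2 
   S3   S4  S3  S3 
   S4   S0  S4  S4 
(> = start, * = accepting)

start=S0; accept=S1; S0-a>S1; S0-b>S0; S0-c>S0; S1-a>S2; S1-b>S1; S1-c>S1; S2-a>S3; S2-b>S2; S2-c>S2; S3-a>S4; S3-b>S3; S3-c>S3; S4-a>S0; S4-b>S4; S4-c>S4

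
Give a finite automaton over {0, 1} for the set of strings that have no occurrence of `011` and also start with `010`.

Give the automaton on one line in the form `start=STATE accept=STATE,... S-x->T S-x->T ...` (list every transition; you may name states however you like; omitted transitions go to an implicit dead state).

start=S0 accept=S6,S8 S0-0->S1 S0-1->S2 S1-0->S3 S1-1->S4 S2-0->S3 S2-1->S2 S3-0->S3 S3-1->S5 S4-0->S6 S4-1->S7 S5-0->S3 S5-1->S7 S6-0->S6 S6-1->S8 S7-0->S7 S7-1->S7 S8-0->S6 S8-1->S9 S9-0->S9 S9-1->S9

Run two small machines in parallel and take their product. The first has 4 states tracking partial matches of the forbidden pattern `011`; the second has 5 states tracking whether the input so far still matches the prefix `010`. A product state is a pair (one from each), accepting exactly when both do.
A 10-state machine:
        0   1  
>  S0   S1  S2 
   S1   S3  S4 
   S2   S3  S2 
   S3   S3  S5 
   S4   S6  S7 
   S5   S3  S7 
 * S6   S6  S8 
   S7   S7  S7 
 * S8   S6  S9 
   S9   S9  S9 
(> = start, * = accepting)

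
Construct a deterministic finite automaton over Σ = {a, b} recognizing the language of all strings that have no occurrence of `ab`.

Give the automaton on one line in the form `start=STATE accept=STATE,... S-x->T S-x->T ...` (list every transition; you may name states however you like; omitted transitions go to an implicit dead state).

This is the complement of 'contains `ab`'. Use the same substring-matching states — s0 through s2 holding how much of `ab` has just been matched — but flip the accepting set: everything except the trap s2 accepts.
With 3 states:
        a   b  
>* s0   s1  s0 
 * s1   s1  s2 
   s2   s2  s2 
(> = start, * = accepting)

start=s0 accept=s0,s1 s0-a->s1 s0-b->s0 s1-a->s1 s1-b->s2 s2-a->s2 s2-b->s2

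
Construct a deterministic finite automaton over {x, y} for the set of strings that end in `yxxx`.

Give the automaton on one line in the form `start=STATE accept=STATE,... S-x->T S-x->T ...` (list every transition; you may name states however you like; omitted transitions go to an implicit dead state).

Remember how much of `yxxx` the current input suffix matches. State q0 means no match yet; q1 means the last symbol is `y`; q2 means the last 2 symbols are `yx`; q3 means the last 3 symbols are `yxx`; q4 means the last 4 symbols are `yxxx`. Only q4 accepts. On a mismatch, fall back to the longest proper suffix that is still a prefix of `yxxx`.
5 states suffice.
        x   y  
>  q0   q0  q1 
   q1   q2  q1 
   q2   q3  q1 
   q3   q4  q1 
 * q4   q0  q1 
(> = start, * = accepting)

start=q0 accept=q4 q0-x->q0 q0-y->q1 q1-x->q2 q1-y->q1 q2-x->q3 q2-y->q1 q3-x->q4 q3-y->q1 q4-x->q0 q4-y->q1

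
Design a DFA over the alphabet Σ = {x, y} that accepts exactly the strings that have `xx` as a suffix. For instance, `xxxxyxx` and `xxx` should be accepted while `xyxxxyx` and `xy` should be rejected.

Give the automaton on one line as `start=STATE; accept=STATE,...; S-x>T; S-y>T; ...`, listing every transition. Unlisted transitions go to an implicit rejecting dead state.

Let each state record the length of the longest suffix of the input read so far that is also a prefix of `xx`. S1 means the last symbol is `x`; S2 means the last 2 symbols are `xx`. Accept only at S2, where the string currently ends in `xx`.
3 states suffice.
        x   y  
>  S0   S1  S0 
   S1   S2  S0 
 * S2   S2  S0 
(> = start, * = accepting)

start=S0; accept=S2; S0-x>S1; S0-y>S0; S1-x>S2; S1-y>S0; S2-x>S2; S2-y>S0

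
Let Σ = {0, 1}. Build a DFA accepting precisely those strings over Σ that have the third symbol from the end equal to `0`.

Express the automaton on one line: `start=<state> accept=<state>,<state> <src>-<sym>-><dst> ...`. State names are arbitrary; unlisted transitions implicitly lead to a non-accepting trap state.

start=q0 accept=q7,q8,q9,q10 q0-0->q1 q0-1->q2 q1-0->q3 q1-1->q4 q2-0->q5 q2-1->q6 q3-0->q7 q3-1->q8 q4-0->q9 q4-1->q10 q5-0->q11 q5-1->q12 q6-0->q13 q6-1->q14 q7-0->q7 q7-1->q8 q8-0->q9 q8-1->q10 q9-0->q11 q9-1->q12 q10-0->q13 q10-1->q14 q11-0->q7 q11-1->q8 q12-0->q9 q12-1->q10 q13-0->q11 q13-1->q12 q14-0->q13 q14-1->q14

A DFA must remember the last 3 symbols (since which symbol is third-to-last isn't known until the input ends). Use one state per possible window of the last ≤3 symbols; accept from those whose window starts with `0`.
          0    1  
>  q0     q1   q2 
   q1     q3   q4 
   q2     q5   q6 
   q3     q7   q8 
   q4     q9  q10 
   q5    q11  q12 
   q6    q13  q14 
 * q7     q7   q8 
 * q8     q9  q10 
 * q9    q11  q12 
 * q10   q13  q14 
   q11    q7   q8 
   q12    q9  q10 
   q13   q11  q12 
   q14   q13  q14 
(> = start, * = accepting)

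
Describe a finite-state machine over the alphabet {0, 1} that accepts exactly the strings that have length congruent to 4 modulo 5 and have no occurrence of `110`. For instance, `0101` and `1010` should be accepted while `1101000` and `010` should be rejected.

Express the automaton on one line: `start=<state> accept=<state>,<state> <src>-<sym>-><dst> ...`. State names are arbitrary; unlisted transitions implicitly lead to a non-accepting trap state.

start=S0 accept=S10,S11,S12 S0-0->S1 S0-1->S2 S1-0->S3 S1-1->S4 S2-0->S3 S2-1->S5 S3-0->S6 S3-1->S7 S4-0->S6 S4-1->S8 S5-0->S9 S5-1->S8 S6-0->S10 S6-1->S11 S7-0->S10 S7-1->S12 S8-0->S9 S8-1->S12 S9-0->S9 S9-1->S9 S10-0->S0 S10-1->S13 S11-0->S0 S11-1->S14 S12-0->S9 S12-1->S14 S13-0->S1 S13-1->S15 S14-0->S9 S14-1->S15 S15-0->S9 S15-1->S5

Handle the two conditions separately and then intersect. The first has 5 states tracking the input length modulo 5; the second has 4 states tracking partial matches of the forbidden pattern `110`. A product state is a pair (one from each), accepting exactly when both do. Equivalent product states are then merged.
With 16 states:
          0    1  
>  S0     S1   S2 
   S1     S3   S4 
   S2     S3   S5 
   S3     S6   S7 
   S4     S6   S8 
   S5     S9   S8 
   S6    S10  S11 
   S7    S10  S12 
   S8     S9  S12 
   S9     S9   S9 
 * S10    S0  S13 
 * S11    S0  S14 
 * S12    S9  S14 
   S13    S1  S15 
   S14    S9  S15 
   S15    S9   S5 
(> = start, * = accepting)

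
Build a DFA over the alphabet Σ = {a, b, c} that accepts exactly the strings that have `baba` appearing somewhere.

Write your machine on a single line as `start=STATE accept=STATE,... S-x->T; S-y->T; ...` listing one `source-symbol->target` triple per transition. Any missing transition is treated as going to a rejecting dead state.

start=s0; accept=s4; s0-a->s0; s0-b->s1; s0-c->s0; s1-a->s2; s1-b->s1; s1-c->s0; s2-a->s0; s2-b->s3; s2-c->s0; s3-a->s4; s3-b->s1; s3-c->s0; s4-a->s4; s4-b->s4; s4-c->s4

States s0..s3 record the length of the longest prefix of `baba` that matches the current input suffix. Reaching s4 means `baba` has been seen, and we stay there forever. Accept from s4.
5 states suffice.
        a   b   c  
>  s0   s0  s1  s0 
   s1   s2  s1  s0 
   s2   s0  s3  s0 
   s3   s4  s1  s0 
 * s4   s4  s4  s4 
(> = start, * = accepting)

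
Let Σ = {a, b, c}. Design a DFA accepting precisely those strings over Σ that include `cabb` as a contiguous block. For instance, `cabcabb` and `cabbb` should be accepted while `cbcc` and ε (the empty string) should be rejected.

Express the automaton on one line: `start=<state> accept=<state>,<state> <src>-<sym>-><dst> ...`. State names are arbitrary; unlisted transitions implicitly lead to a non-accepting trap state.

start=q0 accept=q4 q0-a->q0 q0-b->q0 q0-c->q1 q1-a->q2 q1-b->q0 q1-c->q1 q2-a->q0 q2-b->q3 q2-c->q1 q3-a->q0 q3-b->q4 q3-c->q1 q4-a->q4 q4-b->q4 q4-c->q4

Track how much of `cabb` has been matched so far: state q0 is no progress, q4 is the absorbing accept state reached once `cabb` has occurred. Intermediate states record partial matches; on a mismatch, fall back to the longest reusable overlap.
A 5-state machine:
        a   b   c  
>  q0   q0  q0  q1 
   q1   q2  q0  q1 
   q2   q0  q3  q1 
   q3   q0  q4  q1 
 * q4   q4  q4  q4 
(> = start, * = accepting)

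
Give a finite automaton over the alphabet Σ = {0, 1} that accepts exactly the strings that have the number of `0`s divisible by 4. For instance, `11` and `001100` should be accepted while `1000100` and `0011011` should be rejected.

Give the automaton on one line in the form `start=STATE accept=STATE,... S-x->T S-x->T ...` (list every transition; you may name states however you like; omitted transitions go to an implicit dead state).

The only thing that matters is how many `0`s have appeared, reduced mod 4. Use one state per residue: A for 0, …, D for 3. Reading `0` moves to the next residue; anything else stays put. A is accepting.
4 states suffice.
       0  1 
>* A   B  A 
   B   C  B 
   C   D  C 
   D   A  D 
(> = start, * = accepting)

start=A accept=A A-0->B A-1->A B-0->C B-1->B C-0->D C-1->C D-0->A D-1->D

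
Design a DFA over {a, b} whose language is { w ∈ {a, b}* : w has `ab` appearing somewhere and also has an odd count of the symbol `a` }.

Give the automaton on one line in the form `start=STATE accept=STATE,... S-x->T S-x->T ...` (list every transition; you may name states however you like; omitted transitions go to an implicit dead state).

Handle the two conditions separately and then intersect. The first has 3 states tracking whether and how much of `ab` has been seen; the second has 2 states tracking the count of `a`s modulo 2. A product state is a pair (one from each), accepting exactly when both do.
5 states suffice.
        a   b  
>  s0   s1  s0 
   s1   s2  s3 
   s2   s1  s4 
 * s3   s4  s3 
   s4   s3  s4 
(> = start, * = accepting)

start=s0 accept=s3 s0-a->s1 s0-b->s0 s1-a->s2 s1-b->s3 s2-a->s1 s2-b->s4 s3-a->s4 s3-b->s3 s4-a->s3 s4-b->s4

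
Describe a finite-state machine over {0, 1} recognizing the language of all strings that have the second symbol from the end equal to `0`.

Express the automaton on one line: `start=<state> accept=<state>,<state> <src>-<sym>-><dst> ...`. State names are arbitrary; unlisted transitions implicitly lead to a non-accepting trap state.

A DFA must remember the last 2 symbols (since which symbol is second-to-last isn't known until the input ends). Use one state per possible window of the last ≤2 symbols; accept from those whose window starts with `0`.
        0   1  
>  q0   q1  q2 
   q1   q3  q4 
   q2   q5  q6 
 * q3   q3  q4 
 * q4   q5  q6 
   q5   q3  q4 
   q6   q5  q6 
(> = start, * = accepting)

start=q0 accept=q3,q4 q0-0->q1 q0-1->q2 q1-0->q3 q1-1->q4 q2-0->q5 q2-1->q6 q3-0->q3 q3-1->q4 q4-0->q5 q4-1->q6 q5-0->q3 q5-1->q4 q6-0->q5 q6-1->q6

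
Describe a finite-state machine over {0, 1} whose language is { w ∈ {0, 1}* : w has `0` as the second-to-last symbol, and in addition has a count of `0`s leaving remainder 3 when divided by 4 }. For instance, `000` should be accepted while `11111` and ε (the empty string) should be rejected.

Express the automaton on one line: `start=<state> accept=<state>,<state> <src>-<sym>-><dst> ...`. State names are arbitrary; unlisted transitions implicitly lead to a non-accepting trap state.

start=q0 accept=q3,q5 q0-0->q1 q0-1->q0 q1-0->q2 q1-1->q1 q2-0->q3 q2-1->q4 q3-0->q0 q3-1->q5 q4-0->q6 q4-1->q4 q5-0->q0 q5-1->q7 q6-0->q0 q6-1->q5 q7-0->q0 q7-1->q7

Handle the two conditions separately and then intersect. The first has 7 states tracking the last 2 symbols read; the second has 4 states tracking the count of `0`s modulo 4. A product state is a pair (one from each), accepting exactly when both do. Equivalent product states are then merged.
An 8-state machine:
        0   1  
>  q0   q1  q0 
   q1   q2  q1 
   q2   q3  q4 
 * q3   q0  q5 
   q4   q6  q4 
 * q5   q0  q7 
   q6   q0  q5 
   q7   q0  q7 
(> = start, * = accepting)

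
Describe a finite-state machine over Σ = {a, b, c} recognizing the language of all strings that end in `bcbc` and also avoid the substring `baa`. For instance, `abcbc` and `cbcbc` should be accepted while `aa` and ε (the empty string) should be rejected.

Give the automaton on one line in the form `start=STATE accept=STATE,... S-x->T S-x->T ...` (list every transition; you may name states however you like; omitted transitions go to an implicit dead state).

start=q0 accept=q6 q0-a->q0 q0-b->q1 q0-c->q0 q1-a->q2 q1-b->q1 q1-c->q3 q2-a->q4 q2-b->q1 q2-c->q0 q3-a->q0 q3-b->q5 q3-c->q0 q4-a->q4 q4-b->q4 q4-c->q4 q5-a->q2 q5-b->q1 q5-c->q6 q6-a->q0 q6-b->q5 q6-c->q0

Build one automaton per condition and run them in lockstep. One (5 states) tracks how much of the suffix `bcbc` has currently been matched; the other (4 states) tracks partial matches of the forbidden pattern `baa`. Each combined state is a pair, one component from each; accept when both components accept. After merging equivalent states the machine shrinks.
7 states suffice.
        a   b   c  
>  q0   q0  q1  q0 
   q1   q2  q1  q3 
   q2   q4  q1  q0 
   q3   q0  q5  q0 
   q4   q4  q4  q4 
   q5   q2  q1  q6 
 * q6   q0  q5  q0 
(> = start, * = accepting)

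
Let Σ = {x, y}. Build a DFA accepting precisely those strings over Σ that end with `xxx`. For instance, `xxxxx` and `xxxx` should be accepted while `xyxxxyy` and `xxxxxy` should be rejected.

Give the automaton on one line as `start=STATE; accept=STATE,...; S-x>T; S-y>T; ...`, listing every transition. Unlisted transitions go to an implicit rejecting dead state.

start=A; accept=D; A-x>B; A-y>A; B-x>C; B-y>A; C-x>D; C-y>A; D-x>D; D-y>A

Remember how much of `xxx` the current input suffix matches. State A means no match yet; B means the last symbol is `x`; C means the last 2 symbols are `xx`; D means the last 3 symbols are `xxx`. Only D accepts. On a mismatch, fall back to the longest proper suffix that is still a prefix of `xxx`.
4 states suffice.
       x  y 
>  A   B  A 
   B   C  A 
   C   D  A 
 * D   D  A 
(> = start, * = accepting)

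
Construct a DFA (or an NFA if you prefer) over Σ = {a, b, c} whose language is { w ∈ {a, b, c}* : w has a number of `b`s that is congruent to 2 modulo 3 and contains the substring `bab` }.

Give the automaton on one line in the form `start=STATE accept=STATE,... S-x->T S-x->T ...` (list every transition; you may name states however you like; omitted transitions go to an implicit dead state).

start=q0 accept=q5 q0-a->q0 q0-b->q1 q0-c->q0 q1-a->q2 q1-b->q3 q1-c->q4 q2-a->q4 q2-b->q5 q2-c->q4 q3-a->q6 q3-b->q7 q3-c->q8 q4-a->q4 q4-b->q3 q4-c->q4 q5-a->q5 q5-b->q9 q5-c->q5 q6-a->q8 q6-b->q9 q6-c->q8 q7-a->q10 q7-b->q1 q7-c->q0 q8-a->q8 q8-b->q7 q8-c->q8 q9-a->q9 q9-b->q11 q9-c->q9 q10-a->q0 q10-b->q11 q10-c->q0 q11-a->q11 q11-b->q5 q11-c->q11

Handle the two conditions separately and then intersect. One (3 states) tracks the count of `b`s modulo 3; the other (4 states) tracks whether and how much of `bab` has been seen. Each combined state is a pair, one component from each; accept when both components accept.
          a    b    c  
>  q0     q0   q1   q0 
   q1     q2   q3   q4 
   q2     q4   q5   q4 
   q3     q6   q7   q8 
   q4     q4   q3   q4 
 * q5     q5   q9   q5 
   q6     q8   q9   q8 
   q7    q10   q1   q0 
   q8     q8   q7   q8 
   q9     q9  q11   q9 
   q10    q0  q11   q0 
   q11   q11   q5  q11 
(> = start, * = accepting)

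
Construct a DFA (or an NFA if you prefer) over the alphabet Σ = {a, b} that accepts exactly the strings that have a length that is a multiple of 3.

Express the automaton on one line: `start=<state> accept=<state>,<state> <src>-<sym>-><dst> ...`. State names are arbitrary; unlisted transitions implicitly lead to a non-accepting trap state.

Only the length mod 3 matters, so use a 3-cycle: from any state, every input symbol moves to the next state, wrapping S2 back to S0. Mark S0 accepting.
3 states suffice.
        a   b  
>* S0   S1  S1 
   S1   S2  S2 
   S2   S0  S0 
(> = start, * = accepting)

start=S0 accept=S0 S0-a->S1 S0-b->S1 S1-a->S2 S1-b->S2 S2-a->S0 S2-b->S0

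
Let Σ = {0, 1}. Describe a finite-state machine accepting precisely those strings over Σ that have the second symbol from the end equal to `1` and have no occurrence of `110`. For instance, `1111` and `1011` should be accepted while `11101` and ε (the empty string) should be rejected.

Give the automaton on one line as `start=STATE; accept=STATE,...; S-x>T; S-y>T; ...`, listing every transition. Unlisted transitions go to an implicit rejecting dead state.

Build one automaton per condition and run them in lockstep. One (7 states) tracks the last 2 symbols read; the other (4 states) tracks partial matches of the forbidden pattern `110`. Each combined state is a pair, one component from each; accept when both components accept.
          0    1  
>  s0     s1   s2 
   s1     s3   s4 
   s2     s5   s6 
   s3     s3   s4 
   s4     s5   s6 
 * s5     s3   s4 
 * s6     s7   s6 
   s7     s8   s9 
   s8     s8   s9 
   s9     s7  s10 
   s10    s7  s10 
(> = start, * = accepting)

start=s0; accept=s5,s6; s0-0>s1; s0-1>s2; s1-0>s3; s1-1>s4; s2-0>s5; s2-1>s6; s3-0>s3; s3-1>s4; s4-0>s5; s4-1>s6; s5-0>s3; s5-1>s4; s6-0>s7; s6-1>s6; s7-0>s8; s7-1>s9; s8-0>s8; s8-1>s9; s9-0>s7; s9-1>s10; s10-0>s7; s10-1>s10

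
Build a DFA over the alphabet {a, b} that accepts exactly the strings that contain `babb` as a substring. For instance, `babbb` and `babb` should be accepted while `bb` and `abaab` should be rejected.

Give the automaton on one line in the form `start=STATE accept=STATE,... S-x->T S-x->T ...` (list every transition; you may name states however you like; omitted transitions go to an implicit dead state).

start=S0 accept=S4 S0-a->S0 S0-b->S1 S1-a->S2 S1-b->S1 S2-a->S0 S2-b->S3 S3-a->S2 S3-b->S4 S4-a->S4 S4-b->S4

Track how much of `babb` has been matched so far: state S0 is no progress, S4 is the absorbing accept state reached once `babb` has occurred. Intermediate states record partial matches; on a mismatch, fall back to the longest reusable overlap.
        a   b  
>  S0   S0  S1 
   S1   S2  S1 
   S2   S0  S3 
   S3   S2  S4 
 * S4   S4  S4 
(> = start, * = accepting)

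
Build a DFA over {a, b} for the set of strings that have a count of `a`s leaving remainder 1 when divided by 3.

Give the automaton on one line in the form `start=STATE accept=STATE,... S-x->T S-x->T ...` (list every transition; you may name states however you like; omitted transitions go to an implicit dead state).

start=q0 accept=q1 q0-a->q1 q0-b->q0 q1-a->q2 q1-b->q1 q2-a->q0 q2-b->q2

Keep the running count of `a`s modulo 3: each `a` advances along the cycle q0 → q1 → q2 → q0 while other symbols loop. Accept at q1.
With 3 states:
        a   b  
>  q0   q1  q0 
 * q1   q2  q1 
   q2   q0  q2 
(> = start, * = accepting)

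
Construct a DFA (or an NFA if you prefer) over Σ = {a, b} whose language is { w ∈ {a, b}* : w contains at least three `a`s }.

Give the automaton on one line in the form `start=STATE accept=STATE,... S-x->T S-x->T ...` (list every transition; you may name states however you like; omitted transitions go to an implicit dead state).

start=s0 accept=s3,s4 s0-a->s1 s0-b->s0 s1-a->s2 s1-b->s1 s2-a->s3 s2-b->s2 s3-a->s4 s3-b->s3 s4-a->s4 s4-b->s4

Only the number of `a`s matters, and only up to 4. Make a chain s0 → s1 → s2 → s3 → s4 advanced by each `a` (with s4 absorbing); every other symbol self-loops. The accepting set is {s3, s4}.
5 states suffice.
        a   b  
>  s0   s1  s0 
   s1   s2  s1 
   s2   s3  s2 
 * s3   s4  s3 
 * s4   s4  s4 
(> = start, * = accepting)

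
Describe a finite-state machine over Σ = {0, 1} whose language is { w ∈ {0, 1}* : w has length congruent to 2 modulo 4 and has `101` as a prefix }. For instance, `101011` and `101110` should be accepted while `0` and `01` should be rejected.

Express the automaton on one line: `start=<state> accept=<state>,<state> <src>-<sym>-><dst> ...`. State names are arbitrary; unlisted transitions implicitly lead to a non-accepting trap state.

Handle the two conditions separately and then intersect. The first has 4 states tracking the input length modulo 4; the second has 5 states tracking whether the input so far still matches the prefix `101`. A product state is a pair (one from each), accepting exactly when both do.
An 11-state machine:
          0    1  
>  q0     q1   q2 
   q1     q3   q3 
   q2     q4   q3 
   q3     q5   q5 
   q4     q5   q6 
   q5     q7   q7 
   q6     q8   q8 
   q7     q1   q1 
   q8     q9   q9 
   q9    q10  q10 
 * q10    q6   q6 
(> = start, * = accepting)

start=q0 accept=q10 q0-0->q1 q0-1->q2 q1-0->q3 q1-1->q3 q2-0->q4 q2-1->q3 q3-0->q5 q3-1->q5 q4-0->q5 q4-1->q6 q5-0->q7 q5-1->q7 q6-0->q8 q6-1->q8 q7-0->q1 q7-1->q1 q8-0->q9 q8-1->q9 q9-0->q10 q9-1->q10 q10-0->q6 q10-1->q6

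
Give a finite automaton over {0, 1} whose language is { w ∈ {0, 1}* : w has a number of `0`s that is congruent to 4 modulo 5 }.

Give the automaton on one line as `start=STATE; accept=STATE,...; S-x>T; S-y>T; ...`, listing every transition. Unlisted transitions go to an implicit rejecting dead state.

Keep the running count of `0`s modulo 5: each `0` advances along the cycle s0 → s1 → s2 → s3 → s4 → s0 while other symbols loop. Accept at s4.
A 5-state machine:
        0   1  
>  s0   s1  s0 
   s1   s2  s1 
   s2   s3  s2 
   s3   s4  s3 
 * s4   s0  s4 
(> = start, * = accepting)

start=s0; accept=s4; s0-0>s1; s0-1>s0; s1-0>s2; s1-1>s1; s2-0>s3; s2-1>s2; s3-0>s4; s3-1>s3; s4-0>s0; s4-1>s4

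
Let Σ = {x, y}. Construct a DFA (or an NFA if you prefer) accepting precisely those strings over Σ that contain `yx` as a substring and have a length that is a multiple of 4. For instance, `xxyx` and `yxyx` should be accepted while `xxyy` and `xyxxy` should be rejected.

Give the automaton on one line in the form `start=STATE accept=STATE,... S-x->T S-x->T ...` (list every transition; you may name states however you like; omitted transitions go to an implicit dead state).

start=q0 accept=q10 q0-x->q1 q0-y->q2 q1-x->q3 q1-y->q4 q2-x->q5 q2-y->q4 q3-x->q6 q3-y->q7 q4-x->q8 q4-y->q7 q5-x->q8 q5-y->q8 q6-x->q0 q6-y->q9 q7-x->q10 q7-y->q9 q8-x->q10 q8-y->q10 q9-x->q11 q9-y->q2 q10-x->q11 q10-y->q11 q11-x->q5 q11-y->q5

Handle the two conditions separately and then intersect. The first has 3 states tracking whether and how much of `yx` has been seen; the second has 4 states tracking the input length modulo 4. A product state is a pair (one from each), accepting exactly when both do.
With 12 states:
          x    y  
>  q0     q1   q2 
   q1     q3   q4 
   q2     q5   q4 
   q3     q6   q7 
   q4     q8   q7 
   q5     q8   q8 
   q6     q0   q9 
   q7    q10   q9 
   q8    q10  q10 
   q9    q11   q2 
 * q10   q11  q11 
   q11    q5   q5 
(> = start, * = accepting)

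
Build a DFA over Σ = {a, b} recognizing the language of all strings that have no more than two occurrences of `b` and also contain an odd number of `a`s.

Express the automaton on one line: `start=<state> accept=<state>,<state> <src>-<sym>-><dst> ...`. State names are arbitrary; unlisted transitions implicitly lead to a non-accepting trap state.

Run two small machines in parallel and take their product. One (4 states) tracks the count of `b`s, saturating at 3; the other (2 states) tracks the count of `a`s modulo 2. Each combined state is a pair, one component from each; accept when both components accept. After merging equivalent states the machine shrinks.
With 7 states:
        a   b  
>  s0   s1  s2 
 * s1   s0  s3 
   s2   s3  s4 
 * s3   s2  s5 
   s4   s5  s6 
 * s5   s4  s6 
   s6   s6  s6 
(> = start, * = accepting)

start=s0 accept=s1,s3,s5 s0-a->s1 s0-b->s2 s1-a->s0 s1-b->s3 s2-a->s3 s2-b->s4 s3-a->s2 s3-b->s5 s4-a->s5 s4-b->s6 s5-a->s4 s5-b->s6 s6-a->s6 s6-b->s6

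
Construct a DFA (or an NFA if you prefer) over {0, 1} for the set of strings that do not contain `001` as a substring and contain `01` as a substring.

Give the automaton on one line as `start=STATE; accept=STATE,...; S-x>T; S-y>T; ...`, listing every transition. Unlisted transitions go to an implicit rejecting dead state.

start=s0; accept=s3,s5,s6; s0-0>s1; s0-1>s0; s1-0>s2; s1-1>s3; s2-0>s2; s2-1>s4; s3-0>s5; s3-1>s3; s4-0>s4; s4-1>s4; s5-0>s6; s5-1>s3; s6-0>s6; s6-1>s4

Run two small machines in parallel and take their product. One (4 states) tracks partial matches of the forbidden pattern `001`; the other (3 states) tracks whether and how much of `01` has been seen. Each combined state is a pair, one component from each; accept when both components accept.
A 7-state machine:
        0   1  
>  s0   s1  s0 
   s1   s2  s3 
   s2   s2  s4 
 * s3   s5  s3 
   s4   s4  s4 
 * s5   s6  s3 
 * s6   s6  s4 
(> = start, * = accepting)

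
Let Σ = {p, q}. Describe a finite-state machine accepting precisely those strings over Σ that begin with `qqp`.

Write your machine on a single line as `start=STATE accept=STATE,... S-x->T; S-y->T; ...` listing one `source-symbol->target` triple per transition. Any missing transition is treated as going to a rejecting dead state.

start=A; accept=D; A-p->E; A-q->B; B-p->E; B-q->C; C-p->D; C-q->E; D-p->D; D-q->D; E-p->E; E-q->E

Check the first 3 symbols one by one: A through C record how many have matched `qqp` so far; any wrong symbol goes to the dead state E. After all 3 match we enter the accepting sink D.
With 5 states:
       p  q 
>  A   E  B 
   B   E  C 
   C   D  E 
 * D   D  D 
   E   E  E 
(> = start, * = accepting)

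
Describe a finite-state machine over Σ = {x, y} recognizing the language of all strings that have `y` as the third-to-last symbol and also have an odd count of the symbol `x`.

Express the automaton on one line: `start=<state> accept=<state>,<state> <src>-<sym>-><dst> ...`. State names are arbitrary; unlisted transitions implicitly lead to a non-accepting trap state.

start=s0 accept=s12,s13,s19,s22 s0-x->s1 s0-y->s2 s1-x->s3 s1-y->s4 s2-x->s5 s2-y->s6 s3-x->s7 s3-y->s8 s4-x->s9 s4-y->s10 s5-x->s11 s5-y->s12 s6-x->s13 s6-y->s14 s7-x->s15 s7-y->s16 s8-x->s17 s8-y->s18 s9-x->s19 s9-y->s20 s10-x->s21 s10-y->s22 s11-x->s7 s11-y->s8 s12-x->s9 s12-y->s10 s13-x->s11 s13-y->s12 s14-x->s13 s14-y->s14 s15-x->s7 s15-y->s8 s16-x->s9 s16-y->s10 s17-x->s11 s17-y->s12 s18-x->s13 s18-y->s14 s19-x->s15 s19-y->s16 s20-x->s17 s20-y->s18 s21-x->s19 s21-y->s20 s22-x->s21 s22-y->s22

Handle the two conditions separately and then intersect. The first has 15 states tracking the last 3 symbols read; the second has 2 states tracking the count of `x`s modulo 2. A product state is a pair (one from each), accepting exactly when both do.
23 states suffice.
          x    y  
>  s0     s1   s2 
   s1     s3   s4 
   s2     s5   s6 
   s3     s7   s8 
   s4     s9  s10 
   s5    s11  s12 
   s6    s13  s14 
   s7    s15  s16 
   s8    s17  s18 
   s9    s19  s20 
   s10   s21  s22 
   s11    s7   s8 
 * s12    s9  s10 
 * s13   s11  s12 
   s14   s13  s14 
   s15    s7   s8 
   s16    s9  s10 
   s17   s11  s12 
   s18   s13  s14 
 * s19   s15  s16 
   s20   s17  s18 
   s21   s19  s20 
 * s22   s21  s22 
(> = start, * = accepting)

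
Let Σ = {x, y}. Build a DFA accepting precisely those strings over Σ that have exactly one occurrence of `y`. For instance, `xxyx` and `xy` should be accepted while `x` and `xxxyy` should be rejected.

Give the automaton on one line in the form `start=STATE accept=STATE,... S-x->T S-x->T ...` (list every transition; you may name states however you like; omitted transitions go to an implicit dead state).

start=q0 accept=q1 q0-x->q0 q0-y->q1 q1-x->q1 q1-y->q2 q2-x->q2 q2-y->q2

Count `y`s, saturating at 2: state q0 means no `y` yet, q1 means one `y` seen, q2 means more than one. Each `y` increments (capped at q2); other symbols loop. Accept from {q1}.
With 3 states:
        x   y  
>  q0   q0  q1 
 * q1   q1  q2 
   q2   q2  q2 
(> = start, * = accepting)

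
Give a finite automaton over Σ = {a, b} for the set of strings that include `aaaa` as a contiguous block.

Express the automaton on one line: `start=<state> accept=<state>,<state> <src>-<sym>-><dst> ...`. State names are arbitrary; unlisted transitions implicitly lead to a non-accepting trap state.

start=q0 accept=q4 q0-a->q1 q0-b->q0 q1-a->q2 q1-b->q0 q2-a->q3 q2-b->q0 q3-a->q4 q3-b->q0 q4-a->q4 q4-b->q4

States q0..q3 record the length of the longest prefix of `aaaa` that matches the current input suffix. Reaching q4 means `aaaa` has been seen, and we stay there forever. Accept from q4.
A 5-state machine:
        a   b  
>  q0   q1  q0 
   q1   q2  q0 
   q2   q3  q0 
   q3   q4  q0 
 * q4   q4  q4 
(> = start, * = accepting)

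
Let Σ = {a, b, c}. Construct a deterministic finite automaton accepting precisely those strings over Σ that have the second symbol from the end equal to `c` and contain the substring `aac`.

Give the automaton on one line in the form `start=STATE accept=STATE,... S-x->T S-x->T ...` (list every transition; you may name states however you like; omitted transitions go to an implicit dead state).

start=q0 accept=q14,q15,q16 q0-a->q1 q0-b->q2 q0-c->q3 q1-a->q4 q1-b->q5 q1-c->q6 q2-a->q7 q2-b->q8 q2-c->q9 q3-a->q10 q3-b->q11 q3-c->q12 q4-a->q4 q4-b->q5 q4-c->q13 q5-a->q7 q5-b->q8 q5-c->q9 q6-a->q10 q6-b->q11 q6-c->q12 q7-a->q4 q7-b->q5 q7-c->q6 q8-a->q7 q8-b->q8 q8-c->q9 q9-a->q10 q9-b->q11 q9-c->q12 q10-a->q4 q10-b->q5 q10-c->q6 q11-a->q7 q11-b->q8 q11-c->q9 q12-a->q10 q12-b->q11 q12-c->q12 q13-a->q14 q13-b->q15 q13-c->q16 q14-a->q17 q14-b->q18 q14-c->q13 q15-a->q19 q15-b->q20 q15-c->q21 q16-a->q14 q16-b->q15 q16-c->q16 q17-a->q17 q17-b->q18 q17-c->q13 q18-a->q19 q18-b->q20 q18-c->q21 q19-a->q17 q19-b->q18 q19-c->q13 q20-a->q19 q20-b->q20 q20-c->q21 q21-a->q14 q21-b->q15 q21-c->q16

Build one automaton per condition and run them in lockstep. One (13 states) tracks the last 2 symbols read; the other (4 states) tracks whether and how much of `aac` has been seen. Each combined state is a pair, one component from each; accept when both components accept.
With 22 states:
          a    b    c  
>  q0     q1   q2   q3 
   q1     q4   q5   q6 
   q2     q7   q8   q9 
   q3    q10  q11  q12 
   q4     q4   q5  q13 
   q5     q7   q8   q9 
   q6    q10  q11  q12 
   q7     q4   q5   q6 
   q8     q7   q8   q9 
   q9    q10  q11  q12 
   q10    q4   q5   q6 
   q11    q7   q8   q9 
   q12   q10  q11  q12 
   q13   q14  q15  q16 
 * q14   q17  q18  q13 
 * q15   q19  q20  q21 
 * q16   q14  q15  q16 
   q17   q17  q18  q13 
   q18   q19  q20  q21 
   q19   q17  q18  q13 
   q20   q19  q20  q21 
   q21   q14  q15  q16 
(> = start, * = accepting)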